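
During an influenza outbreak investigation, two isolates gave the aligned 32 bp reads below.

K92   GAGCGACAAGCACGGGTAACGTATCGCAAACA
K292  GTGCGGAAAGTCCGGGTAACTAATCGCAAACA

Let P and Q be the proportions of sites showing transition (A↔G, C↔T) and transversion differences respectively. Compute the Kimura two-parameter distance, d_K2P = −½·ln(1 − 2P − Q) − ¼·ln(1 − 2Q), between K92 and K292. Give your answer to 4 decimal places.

The sequences differ at positions 2 (A/T, transversion), 6 (A/G, transition), 7 (C/A, transversion), 11 (C/T, transition), 12 (A/C, transversion), 21 (G/T, transversion), 22 (T/A, transversion).
Of the 7 differences, 2 transitions and 5 transversions over 32 sites: P = 2/32 = 0.062500, Q = 5/32 = 0.156250.
d = −0.5·ln(0.718750) − 0.25·ln(0.687500) = −0.5·(-0.330242) − 0.25·(-0.374693) = 0.2588.

0.2588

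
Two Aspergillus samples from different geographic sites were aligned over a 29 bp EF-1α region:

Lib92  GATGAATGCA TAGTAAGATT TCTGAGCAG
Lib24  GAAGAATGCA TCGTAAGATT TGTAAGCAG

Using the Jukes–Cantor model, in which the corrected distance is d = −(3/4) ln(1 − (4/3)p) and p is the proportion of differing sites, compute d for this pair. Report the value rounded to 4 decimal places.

The sequences differ at positions 3 (T/A), 12 (A/C), 22 (C/G), 24 (G/A).
p = 4/29 = 0.137931.
d = −0.75 · ln(1 − (4/3)·0.137931) = −0.75 · ln(0.816092) = −0.75 · (-0.203228) = 0.1524.

0.1524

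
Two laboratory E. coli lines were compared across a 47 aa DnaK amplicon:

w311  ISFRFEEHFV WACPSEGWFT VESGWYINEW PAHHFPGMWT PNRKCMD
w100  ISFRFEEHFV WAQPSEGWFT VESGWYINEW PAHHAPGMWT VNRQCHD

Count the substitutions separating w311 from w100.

5

Mismatches occur at site 13 (C/Q), site 35 (F/A), site 41 (P/V), site 44 (K/Q), site 46 (M/H).
That gives 5 mismatches out of 47 aligned sites, so the Hamming distance is 5.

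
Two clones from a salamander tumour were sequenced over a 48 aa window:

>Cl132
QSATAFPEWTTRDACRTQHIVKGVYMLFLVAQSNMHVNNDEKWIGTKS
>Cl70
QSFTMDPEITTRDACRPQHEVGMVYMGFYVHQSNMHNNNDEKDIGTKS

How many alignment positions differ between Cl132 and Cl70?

13

Differing sites — 3:A/F; 5:A/M; 6:F/D; 9:W/I; 17:T/P; 20:I/E; 22:K/G; 23:G/M; 27:L/G; 29:L/Y; 31:A/H; 37:V/N; 43:W/D.
That gives 13 mismatches out of 48 aligned sites, so the Hamming distance is 13.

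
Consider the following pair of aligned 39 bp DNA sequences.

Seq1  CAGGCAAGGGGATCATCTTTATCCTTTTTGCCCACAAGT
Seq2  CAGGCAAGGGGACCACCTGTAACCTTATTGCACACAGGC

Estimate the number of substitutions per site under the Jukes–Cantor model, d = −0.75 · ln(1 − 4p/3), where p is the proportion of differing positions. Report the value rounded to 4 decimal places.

The sequences differ at positions 13 (T/C), 16 (T/C), 19 (T/G), 22 (T/A), 27 (T/A), 32 (C/A), 37 (A/G), 39 (T/C).
p = 8/39 = 0.205128.
d = −0.75 · ln(1 − (4/3)·0.205128) = −0.75 · ln(0.726496) = −0.75 · (-0.319522) = 0.2396.

0.2396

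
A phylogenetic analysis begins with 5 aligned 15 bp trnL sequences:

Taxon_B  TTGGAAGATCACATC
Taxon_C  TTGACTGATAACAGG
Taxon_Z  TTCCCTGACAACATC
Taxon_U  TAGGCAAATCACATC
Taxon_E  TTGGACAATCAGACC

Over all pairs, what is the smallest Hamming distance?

Pairwise Hamming distances:
  Taxon_B vs Taxon_C: 6
  Taxon_B vs Taxon_Z: 6
  Taxon_B vs Taxon_U: 3
  Taxon_B vs Taxon_E: 4
  Taxon_C vs Taxon_Z: 5
  Taxon_C vs Taxon_U: 7
  Taxon_C vs Taxon_E: 8
  Taxon_Z vs Taxon_U: 7
  Taxon_Z vs Taxon_E: 9
  Taxon_U vs Taxon_E: 5
The smallest is 3, between Taxon_B and Taxon_U.

3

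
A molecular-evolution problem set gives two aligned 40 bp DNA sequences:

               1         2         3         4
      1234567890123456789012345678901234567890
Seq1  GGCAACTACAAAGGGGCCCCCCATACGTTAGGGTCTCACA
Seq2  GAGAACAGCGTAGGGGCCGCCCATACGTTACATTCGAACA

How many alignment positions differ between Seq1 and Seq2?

12

Differing sites — 2:G/A; 3:C/G; 7:T/A; 8:A/G; 10:A/G; 11:A/T; 19:C/G; 31:G/C; 32:G/A; 33:G/T; 36:T/G; 37:C/A.
That gives 12 mismatches out of 40 aligned sites, so the Hamming distance is 12.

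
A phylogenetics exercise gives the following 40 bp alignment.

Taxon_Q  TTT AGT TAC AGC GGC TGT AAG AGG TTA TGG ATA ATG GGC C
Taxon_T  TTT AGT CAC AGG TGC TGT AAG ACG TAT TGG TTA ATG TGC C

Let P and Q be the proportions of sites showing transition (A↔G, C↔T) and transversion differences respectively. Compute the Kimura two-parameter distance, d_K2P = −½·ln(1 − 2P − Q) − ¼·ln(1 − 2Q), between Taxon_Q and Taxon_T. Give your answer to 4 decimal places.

0.2351

Mismatches occur at site 7 (T↔C, transition), site 12 (C↔G, transversion), site 13 (G↔T, transversion), site 23 (G↔C, transversion), site 26 (T↔A, transversion), site 27 (A↔T, transversion), site 31 (A↔T, transversion), site 37 (G↔T, transversion).
Of the 8 differences, 1 transition and 7 transversions over 40 sites: P = 1/40 = 0.025000, Q = 7/40 = 0.175000.
d = −0.5·ln(0.775000) − 0.25·ln(0.650000) = −0.5·(-0.254892) − 0.25·(-0.430783) = 0.2351.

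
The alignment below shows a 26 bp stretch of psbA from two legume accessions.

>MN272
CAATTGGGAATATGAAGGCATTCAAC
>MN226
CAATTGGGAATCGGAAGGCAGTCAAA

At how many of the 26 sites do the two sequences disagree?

Mismatches occur at site 12 (A/C), site 13 (T/G), site 21 (T/G), site 26 (C/A).
That gives 4 mismatches out of 26 aligned sites, so the Hamming distance is 4.

4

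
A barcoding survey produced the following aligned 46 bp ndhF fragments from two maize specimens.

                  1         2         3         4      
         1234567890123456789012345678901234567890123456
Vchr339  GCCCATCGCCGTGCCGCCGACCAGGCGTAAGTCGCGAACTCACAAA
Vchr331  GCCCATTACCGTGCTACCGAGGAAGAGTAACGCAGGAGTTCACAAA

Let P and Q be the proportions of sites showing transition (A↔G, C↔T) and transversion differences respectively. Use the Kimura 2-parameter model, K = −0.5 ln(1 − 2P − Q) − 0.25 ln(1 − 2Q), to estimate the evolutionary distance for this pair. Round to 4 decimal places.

Differing sites — 7:C/T (Ti); 8:G/A (Ti); 15:C/T (Ti); 16:G/A (Ti); 21:C/G (Tv); 22:C/G (Tv); 24:G/A (Ti); 26:C/A (Tv); 31:G/C (Tv); 32:T/G (Tv); 34:G/A (Ti); 35:C/G (Tv); 38:A/G (Ti); 39:C/T (Ti).
Of the 14 differences, 8 transitions and 6 transversions over 46 sites: P = 8/46 = 0.173913, Q = 6/46 = 0.130435.
d = −0.5·ln(0.521739) − 0.25·ln(0.739130) = −0.5·(-0.650588) − 0.25·(-0.302281) = 0.4009.

0.4009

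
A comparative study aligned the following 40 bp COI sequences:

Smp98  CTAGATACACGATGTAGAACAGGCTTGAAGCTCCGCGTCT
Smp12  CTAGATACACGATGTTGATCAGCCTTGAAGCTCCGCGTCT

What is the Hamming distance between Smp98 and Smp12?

3

Differing sites — 16:A/T; 19:A/T; 23:G/C.
That gives 3 mismatches out of 40 aligned sites, so the Hamming distance is 3.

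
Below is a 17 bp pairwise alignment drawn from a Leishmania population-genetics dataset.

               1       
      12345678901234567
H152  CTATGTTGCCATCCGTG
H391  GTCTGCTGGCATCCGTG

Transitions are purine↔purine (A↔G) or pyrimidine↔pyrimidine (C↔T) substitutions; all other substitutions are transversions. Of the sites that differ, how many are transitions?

1

Mismatches occur at site 1 (C/G, transversion), site 3 (A/C, transversion), site 6 (T/C, transition), site 9 (C/G, transversion).
Of the 4 differences, 1 transition and 3 transversions, so the answer is 1.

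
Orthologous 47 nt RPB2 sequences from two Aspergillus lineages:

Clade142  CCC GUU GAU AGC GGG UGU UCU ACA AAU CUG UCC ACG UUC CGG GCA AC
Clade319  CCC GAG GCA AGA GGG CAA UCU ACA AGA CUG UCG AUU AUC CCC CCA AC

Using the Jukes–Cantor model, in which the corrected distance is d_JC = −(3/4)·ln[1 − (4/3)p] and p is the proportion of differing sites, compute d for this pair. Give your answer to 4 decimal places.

Mismatches occur at site 5 (U/A), site 6 (U/G), site 8 (A/C), site 9 (U/A), site 12 (C/A), site 16 (U/C), site 17 (G/A), site 18 (U/A), site 26 (A/G), site 27 (U/A), site 33 (C/G), site 35 (C/U), site 36 (G/U), site 37 (U/A), site 41 (G/C), site 42 (G/C), site 43 (G/C).
p = 17/47 = 0.361702.
d = −0.75 · ln(1 − (4/3)·0.361702) = −0.75 · ln(0.517731) = −0.75 · (-0.658299) = 0.4937.

0.4937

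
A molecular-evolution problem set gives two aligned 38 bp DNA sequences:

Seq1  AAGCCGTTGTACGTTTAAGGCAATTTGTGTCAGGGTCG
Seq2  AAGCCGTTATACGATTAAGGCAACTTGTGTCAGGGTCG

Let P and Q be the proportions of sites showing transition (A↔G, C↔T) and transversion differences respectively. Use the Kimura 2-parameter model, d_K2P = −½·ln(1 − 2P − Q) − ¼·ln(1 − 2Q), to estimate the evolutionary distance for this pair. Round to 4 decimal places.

The sequences differ at positions 9 (G/A, transition), 14 (T/A, transversion), 24 (T/C, transition).
Of the 3 differences, 2 transitions and 1 transversion over 38 sites: P = 2/38 = 0.052632, Q = 1/38 = 0.026316.
d = −0.5·ln(0.868420) − 0.25·ln(0.947368) = −0.5·(-0.141080) − 0.25·(-0.054068) = 0.0841.

0.0841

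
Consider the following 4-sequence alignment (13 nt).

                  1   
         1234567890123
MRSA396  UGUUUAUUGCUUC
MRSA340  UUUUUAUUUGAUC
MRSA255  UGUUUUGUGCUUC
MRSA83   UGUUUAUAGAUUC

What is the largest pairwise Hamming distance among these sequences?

6

Pairwise Hamming distances:
  MRSA396 vs MRSA340: 4
  MRSA396 vs MRSA255: 2
  MRSA396 vs MRSA83: 2
  MRSA340 vs MRSA255: 6
  MRSA340 vs MRSA83: 5
  MRSA255 vs MRSA83: 4
The largest is 6, between MRSA340 and MRSA255.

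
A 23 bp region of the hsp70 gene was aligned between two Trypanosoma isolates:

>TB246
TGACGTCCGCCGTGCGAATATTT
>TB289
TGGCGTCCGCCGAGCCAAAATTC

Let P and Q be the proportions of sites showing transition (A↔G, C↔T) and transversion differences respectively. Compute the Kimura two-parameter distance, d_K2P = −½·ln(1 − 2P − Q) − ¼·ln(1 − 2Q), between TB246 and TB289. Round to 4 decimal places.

Mismatches occur at site 3 (A→G, transition), site 13 (T→A, transversion), site 16 (G→C, transversion), site 19 (T→A, transversion), site 23 (T→C, transition).
Of the 5 differences, 2 transitions and 3 transversions over 23 sites: P = 2/23 = 0.086957, Q = 3/23 = 0.130435.
d = −0.5·ln(0.695651) − 0.25·ln(0.739130) = −0.5·(-0.362907) − 0.25·(-0.302281) = 0.2570.

0.2570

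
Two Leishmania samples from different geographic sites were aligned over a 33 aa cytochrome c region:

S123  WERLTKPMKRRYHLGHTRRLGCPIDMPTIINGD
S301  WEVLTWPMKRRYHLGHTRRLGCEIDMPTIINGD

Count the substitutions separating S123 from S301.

Differing sites — 3:R/V; 6:K/W; 23:P/E.
That gives 3 mismatches out of 33 aligned sites, so the Hamming distance is 3.

3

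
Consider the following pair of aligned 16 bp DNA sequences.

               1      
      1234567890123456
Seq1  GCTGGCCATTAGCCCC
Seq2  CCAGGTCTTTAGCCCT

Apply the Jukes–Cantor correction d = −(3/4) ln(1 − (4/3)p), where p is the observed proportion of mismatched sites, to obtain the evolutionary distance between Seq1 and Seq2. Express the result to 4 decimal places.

Differing sites — 1:G/C; 3:T/A; 6:C/T; 8:A/T; 16:C/T.
p = 5/16 = 0.312500.
d = −0.75 · ln(1 − (4/3)·0.312500) = −0.75 · ln(0.583333) = −0.75 · (-0.538997) = 0.4042.

0.4042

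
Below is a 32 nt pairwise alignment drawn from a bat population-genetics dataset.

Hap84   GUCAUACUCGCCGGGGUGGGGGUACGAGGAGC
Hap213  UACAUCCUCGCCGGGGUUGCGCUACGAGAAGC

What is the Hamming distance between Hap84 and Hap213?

Mismatches occur at site 1 (G↔U), site 2 (U↔A), site 6 (A↔C), site 18 (G↔U), site 20 (G↔C), site 22 (G↔C), site 29 (G↔A).
That gives 7 mismatches out of 32 aligned sites, so the Hamming distance is 7.

7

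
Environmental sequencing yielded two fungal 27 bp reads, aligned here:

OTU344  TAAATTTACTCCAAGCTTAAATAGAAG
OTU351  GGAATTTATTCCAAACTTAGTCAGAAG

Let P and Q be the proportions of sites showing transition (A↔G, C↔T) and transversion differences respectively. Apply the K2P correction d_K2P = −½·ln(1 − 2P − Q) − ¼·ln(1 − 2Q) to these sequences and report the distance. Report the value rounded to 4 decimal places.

0.3340

Differing sites — 1:T/G (Tv); 2:A/G (Ti); 9:C/T (Ti); 15:G/A (Ti); 20:A/G (Ti); 21:A/T (Tv); 22:T/C (Ti).
Of the 7 differences, 5 transitions and 2 transversions over 27 sites: P = 5/27 = 0.185185, Q = 2/27 = 0.074074.
d = −0.5·ln(0.555556) − 0.25·ln(0.851852) = −0.5·(-0.587786) − 0.25·(-0.160342) = 0.3340.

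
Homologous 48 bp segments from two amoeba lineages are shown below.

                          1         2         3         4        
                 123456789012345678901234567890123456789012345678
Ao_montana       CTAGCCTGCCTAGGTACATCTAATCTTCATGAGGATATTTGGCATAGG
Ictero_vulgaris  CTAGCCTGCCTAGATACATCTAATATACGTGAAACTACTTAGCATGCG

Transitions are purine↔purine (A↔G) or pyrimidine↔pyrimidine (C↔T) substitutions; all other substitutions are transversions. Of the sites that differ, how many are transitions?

7

The sequences differ at positions 14 (G/A, transition), 25 (C/A, transversion), 27 (T/A, transversion), 29 (A/G, transition), 33 (G/A, transition), 34 (G/A, transition), 35 (A/C, transversion), 38 (T/C, transition), 41 (G/A, transition), 46 (A/G, transition), 47 (G/C, transversion).
Of the 11 differences, 7 transitions and 4 transversions, so the answer is 7.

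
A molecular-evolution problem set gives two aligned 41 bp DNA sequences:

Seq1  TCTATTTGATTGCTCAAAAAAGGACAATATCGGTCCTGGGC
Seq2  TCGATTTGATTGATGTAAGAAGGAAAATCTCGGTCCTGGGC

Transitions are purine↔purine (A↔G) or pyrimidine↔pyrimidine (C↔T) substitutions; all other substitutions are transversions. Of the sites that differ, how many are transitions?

The sequences differ at positions 3 (T/G, transversion), 13 (C/A, transversion), 15 (C/G, transversion), 16 (A/T, transversion), 19 (A/G, transition), 25 (C/A, transversion), 29 (A/C, transversion).
Of the 7 differences, 1 transition and 6 transversions, so the answer is 1.

1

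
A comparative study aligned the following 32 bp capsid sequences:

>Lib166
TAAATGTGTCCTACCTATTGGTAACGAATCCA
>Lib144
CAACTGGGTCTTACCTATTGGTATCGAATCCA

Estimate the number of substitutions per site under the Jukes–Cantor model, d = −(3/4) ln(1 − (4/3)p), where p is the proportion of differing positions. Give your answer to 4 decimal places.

Differing sites — 1:T/C; 4:A/C; 7:T/G; 11:C/T; 24:A/T.
p = 5/32 = 0.156250.
d = −0.75 · ln(1 − (4/3)·0.156250) = −0.75 · ln(0.791667) = −0.75 · (-0.233614) = 0.1752.

0.1752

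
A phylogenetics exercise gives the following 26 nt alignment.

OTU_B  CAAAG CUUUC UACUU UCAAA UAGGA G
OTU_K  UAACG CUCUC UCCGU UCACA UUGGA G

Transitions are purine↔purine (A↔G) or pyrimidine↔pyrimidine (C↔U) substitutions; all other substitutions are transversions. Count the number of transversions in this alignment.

Mismatches occur at site 1 (C↔U, transition), site 4 (A↔C, transversion), site 8 (U↔C, transition), site 12 (A↔C, transversion), site 14 (U↔G, transversion), site 19 (A↔C, transversion), site 22 (A↔U, transversion).
Of the 7 differences, 2 transitions and 5 transversions, so the answer is 5.

5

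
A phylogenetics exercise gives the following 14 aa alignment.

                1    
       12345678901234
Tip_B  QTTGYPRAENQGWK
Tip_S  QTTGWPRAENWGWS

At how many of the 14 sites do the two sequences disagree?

3

Differing sites — 5:Y/W; 11:Q/W; 14:K/S.
That gives 3 mismatches out of 14 aligned sites, so the Hamming distance is 3.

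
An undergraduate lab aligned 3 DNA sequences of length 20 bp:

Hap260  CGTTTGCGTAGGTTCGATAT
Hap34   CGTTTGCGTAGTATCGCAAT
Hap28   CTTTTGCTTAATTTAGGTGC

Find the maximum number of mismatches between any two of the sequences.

Pairwise Hamming distances:
  Hap260 vs Hap34: 4
  Hap260 vs Hap28: 8
  Hap34 vs Hap28: 9
The largest is 9, between Hap34 and Hap28.

9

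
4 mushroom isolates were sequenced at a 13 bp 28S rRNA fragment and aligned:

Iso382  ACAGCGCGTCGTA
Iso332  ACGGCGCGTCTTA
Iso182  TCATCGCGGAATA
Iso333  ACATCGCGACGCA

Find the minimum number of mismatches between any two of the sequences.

2

Pairwise Hamming distances:
  Iso382 vs Iso332: 2
  Iso382 vs Iso182: 5
  Iso382 vs Iso333: 3
  Iso332 vs Iso182: 6
  Iso332 vs Iso333: 5
  Iso182 vs Iso333: 5
The smallest is 2, between Iso382 and Iso332.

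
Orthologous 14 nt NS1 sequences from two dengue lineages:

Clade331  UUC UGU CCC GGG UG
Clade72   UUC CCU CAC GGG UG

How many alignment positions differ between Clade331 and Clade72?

Differing sites — 4:U/C; 5:G/C; 8:C/A.
That gives 3 mismatches out of 14 aligned sites, so the Hamming distance is 3.

3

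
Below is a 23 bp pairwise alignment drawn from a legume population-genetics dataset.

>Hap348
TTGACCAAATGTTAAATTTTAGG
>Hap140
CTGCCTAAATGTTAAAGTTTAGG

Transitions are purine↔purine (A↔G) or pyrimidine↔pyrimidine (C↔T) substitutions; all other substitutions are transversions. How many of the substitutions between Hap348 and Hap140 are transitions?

2

Differing sites — 1:T/C (Ti); 4:A/C (Tv); 6:C/T (Ti); 17:T/G (Tv).
Of the 4 differences, 2 transitions and 2 transversions, so the answer is 2.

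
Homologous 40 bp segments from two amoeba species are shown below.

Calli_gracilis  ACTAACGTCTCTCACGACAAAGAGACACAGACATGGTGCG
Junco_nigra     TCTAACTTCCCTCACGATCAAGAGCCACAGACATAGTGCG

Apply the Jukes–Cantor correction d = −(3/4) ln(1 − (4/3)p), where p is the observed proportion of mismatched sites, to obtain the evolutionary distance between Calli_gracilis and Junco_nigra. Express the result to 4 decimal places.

0.1993

Mismatches occur at site 1 (A→T), site 7 (G→T), site 10 (T→C), site 18 (C→T), site 19 (A→C), site 25 (A→C), site 35 (G→A).
p = 7/40 = 0.175000.
d = −0.75 · ln(1 − (4/3)·0.175000) = −0.75 · ln(0.766667) = −0.75 · (-0.265703) = 0.1993.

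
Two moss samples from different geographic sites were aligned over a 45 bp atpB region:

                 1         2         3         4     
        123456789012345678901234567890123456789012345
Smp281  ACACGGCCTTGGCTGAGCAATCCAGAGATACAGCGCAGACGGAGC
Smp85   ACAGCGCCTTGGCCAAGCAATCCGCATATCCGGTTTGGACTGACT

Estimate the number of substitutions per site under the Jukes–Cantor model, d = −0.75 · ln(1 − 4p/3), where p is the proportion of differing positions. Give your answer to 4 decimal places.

0.4819

Differing sites — 4:C/G; 5:G/C; 14:T/C; 15:G/A; 24:A/G; 25:G/C; 27:G/T; 30:A/C; 32:A/G; 34:C/T; 35:G/T; 36:C/T; 37:A/G; 41:G/T; 44:G/C; 45:C/T.
p = 16/45 = 0.355556.
d = −0.75 · ln(1 − (4/3)·0.355556) = −0.75 · ln(0.525925) = −0.75 · (-0.642597) = 0.4819.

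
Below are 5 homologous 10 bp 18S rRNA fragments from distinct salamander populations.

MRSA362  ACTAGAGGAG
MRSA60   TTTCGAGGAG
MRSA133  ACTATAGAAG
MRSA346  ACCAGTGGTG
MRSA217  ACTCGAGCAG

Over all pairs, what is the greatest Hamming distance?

6

Pairwise Hamming distances:
  MRSA362 vs MRSA60: 3
  MRSA362 vs MRSA133: 2
  MRSA362 vs MRSA346: 3
  MRSA362 vs MRSA217: 2
  MRSA60 vs MRSA133: 5
  MRSA60 vs MRSA346: 6
  MRSA60 vs MRSA217: 3
  MRSA133 vs MRSA346: 5
  MRSA133 vs MRSA217: 3
  MRSA346 vs MRSA217: 5
The largest is 6, between MRSA60 and MRSA346.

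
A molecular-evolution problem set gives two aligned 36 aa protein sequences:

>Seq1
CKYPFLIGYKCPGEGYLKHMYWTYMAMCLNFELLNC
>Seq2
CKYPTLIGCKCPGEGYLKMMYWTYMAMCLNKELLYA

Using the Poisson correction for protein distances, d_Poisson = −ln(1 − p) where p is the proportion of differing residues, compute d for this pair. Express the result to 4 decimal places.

Mismatches occur at site 5 (F↔T), site 9 (Y↔C), site 19 (H↔M), site 31 (F↔K), site 35 (N↔Y), site 36 (C↔A).
p = 6/36 = 0.166667.
d = −ln(1 − 0.166667) = −ln(0.833333) = 0.1823.

0.1823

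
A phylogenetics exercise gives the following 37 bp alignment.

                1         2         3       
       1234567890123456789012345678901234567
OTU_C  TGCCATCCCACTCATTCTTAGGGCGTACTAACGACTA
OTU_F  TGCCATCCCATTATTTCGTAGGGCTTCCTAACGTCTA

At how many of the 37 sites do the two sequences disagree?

7

The sequences differ at positions 11 (C/T), 13 (C/A), 14 (A/T), 18 (T/G), 25 (G/T), 27 (A/C), 34 (A/T).
That gives 7 mismatches out of 37 aligned sites, so the Hamming distance is 7.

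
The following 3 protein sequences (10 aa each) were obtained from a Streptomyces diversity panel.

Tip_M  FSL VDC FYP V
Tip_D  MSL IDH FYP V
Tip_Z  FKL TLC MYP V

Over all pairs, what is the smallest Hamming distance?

Pairwise Hamming distances:
  Tip_M vs Tip_D: 3
  Tip_M vs Tip_Z: 4
  Tip_D vs Tip_Z: 6
The smallest is 3, between Tip_M and Tip_D.

3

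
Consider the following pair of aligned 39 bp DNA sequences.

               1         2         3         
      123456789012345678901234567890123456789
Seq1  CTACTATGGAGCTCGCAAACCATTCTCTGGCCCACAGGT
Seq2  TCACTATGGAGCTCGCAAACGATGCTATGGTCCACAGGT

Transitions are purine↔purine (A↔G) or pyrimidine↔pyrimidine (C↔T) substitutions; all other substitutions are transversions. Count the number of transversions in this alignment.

3

The sequences differ at positions 1 (C/T, transition), 2 (T/C, transition), 21 (C/G, transversion), 24 (T/G, transversion), 27 (C/A, transversion), 31 (C/T, transition).
Of the 6 differences, 3 transitions and 3 transversions, so the answer is 3.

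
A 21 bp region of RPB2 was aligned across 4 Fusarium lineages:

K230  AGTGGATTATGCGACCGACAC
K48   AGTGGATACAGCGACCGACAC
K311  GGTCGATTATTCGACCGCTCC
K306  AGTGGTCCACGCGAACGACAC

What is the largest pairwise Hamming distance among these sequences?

11

Pairwise Hamming distances:
  K230 vs K48: 3
  K230 vs K311: 6
  K230 vs K306: 5
  K48 vs K311: 9
  K48 vs K306: 6
  K311 vs K306: 11
The largest is 11, between K311 and K306.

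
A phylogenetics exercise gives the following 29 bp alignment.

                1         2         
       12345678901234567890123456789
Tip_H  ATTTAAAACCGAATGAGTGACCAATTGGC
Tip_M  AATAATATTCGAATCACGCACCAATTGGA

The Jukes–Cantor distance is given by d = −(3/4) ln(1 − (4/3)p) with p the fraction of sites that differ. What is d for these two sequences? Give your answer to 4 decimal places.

Mismatches occur at site 2 (T/A), site 4 (T/A), site 6 (A/T), site 8 (A/T), site 9 (C/T), site 15 (G/C), site 17 (G/C), site 18 (T/G), site 19 (G/C), site 29 (C/A).
p = 10/29 = 0.344828.
d = −0.75 · ln(1 − (4/3)·0.344828) = −0.75 · ln(0.540229) = −0.75 · (-0.615762) = 0.4618.

0.4618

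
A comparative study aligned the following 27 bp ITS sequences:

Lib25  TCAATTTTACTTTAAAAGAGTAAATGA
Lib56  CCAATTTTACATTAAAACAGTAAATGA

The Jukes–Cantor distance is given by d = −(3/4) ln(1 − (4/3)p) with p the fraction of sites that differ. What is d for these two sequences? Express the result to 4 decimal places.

Mismatches occur at site 1 (T↔C), site 11 (T↔A), site 18 (G↔C).
p = 3/27 = 0.111111.
d = −0.75 · ln(1 − (4/3)·0.111111) = −0.75 · ln(0.851852) = −0.75 · (-0.160342) = 0.1203.

0.1203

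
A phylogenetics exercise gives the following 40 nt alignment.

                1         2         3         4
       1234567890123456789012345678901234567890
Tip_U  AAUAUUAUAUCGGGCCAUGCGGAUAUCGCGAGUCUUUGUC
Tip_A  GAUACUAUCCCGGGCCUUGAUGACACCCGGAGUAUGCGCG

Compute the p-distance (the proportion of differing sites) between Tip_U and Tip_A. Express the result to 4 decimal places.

Mismatches occur at site 1 (A→G), site 5 (U→C), site 9 (A→C), site 10 (U→C), site 17 (A→U), site 20 (C→A), site 21 (G→U), site 24 (U→C), site 26 (U→C), site 28 (G→C), site 29 (C→G), site 34 (C→A), site 36 (U→G), site 37 (U→C), site 39 (U→C), site 40 (C→G).
There are 16 differences over 40 sites, so p = 16/40 = 0.4000.

0.4000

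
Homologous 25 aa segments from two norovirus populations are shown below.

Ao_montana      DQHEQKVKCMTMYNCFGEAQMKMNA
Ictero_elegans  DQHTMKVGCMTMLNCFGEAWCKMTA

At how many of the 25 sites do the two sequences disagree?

The sequences differ at positions 4 (E/T), 5 (Q/M), 8 (K/G), 13 (Y/L), 20 (Q/W), 21 (M/C), 24 (N/T).
That gives 7 mismatches out of 25 aligned sites, so the Hamming distance is 7.

7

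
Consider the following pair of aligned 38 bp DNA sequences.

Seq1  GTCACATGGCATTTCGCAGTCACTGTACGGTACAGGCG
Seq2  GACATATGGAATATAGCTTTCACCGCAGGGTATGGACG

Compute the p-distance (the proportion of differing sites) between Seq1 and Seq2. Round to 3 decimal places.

Mismatches occur at site 2 (T↔A), site 5 (C↔T), site 10 (C↔A), site 13 (T↔A), site 15 (C↔A), site 18 (A↔T), site 19 (G↔T), site 24 (T↔C), site 26 (T↔C), site 28 (C↔G), site 33 (C↔T), site 34 (A↔G), site 36 (G↔A).
There are 13 differences over 38 sites, so p = 13/38 = 0.342.

0.342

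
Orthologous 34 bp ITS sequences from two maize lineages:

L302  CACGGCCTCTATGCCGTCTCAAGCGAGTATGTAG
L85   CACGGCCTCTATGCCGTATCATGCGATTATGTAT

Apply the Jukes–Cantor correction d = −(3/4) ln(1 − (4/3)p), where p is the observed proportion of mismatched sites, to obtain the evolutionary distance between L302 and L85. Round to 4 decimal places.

Differing sites — 18:C/A; 22:A/T; 27:G/T; 34:G/T.
p = 4/34 = 0.117647.
d = −0.75 · ln(1 − (4/3)·0.117647) = −0.75 · ln(0.843137) = −0.75 · (-0.170626) = 0.1280.

0.1280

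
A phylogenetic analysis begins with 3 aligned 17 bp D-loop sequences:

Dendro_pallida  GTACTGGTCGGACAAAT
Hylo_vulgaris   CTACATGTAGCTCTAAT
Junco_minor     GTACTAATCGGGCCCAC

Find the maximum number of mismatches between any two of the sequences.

Pairwise Hamming distances:
  Dendro_pallida vs Hylo_vulgaris: 7
  Dendro_pallida vs Junco_minor: 6
  Hylo_vulgaris vs Junco_minor: 10
The largest is 10, between Hylo_vulgaris and Junco_minor.

10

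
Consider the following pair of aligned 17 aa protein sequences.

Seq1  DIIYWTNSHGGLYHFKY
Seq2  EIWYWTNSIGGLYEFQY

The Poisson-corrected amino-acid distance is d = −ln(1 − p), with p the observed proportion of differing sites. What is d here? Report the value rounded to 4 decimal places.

0.3483

The sequences differ at positions 1 (D/E), 3 (I/W), 9 (H/I), 14 (H/E), 16 (K/Q).
p = 5/17 = 0.294118.
d = −ln(1 − 0.294118) = −ln(0.705882) = 0.3483.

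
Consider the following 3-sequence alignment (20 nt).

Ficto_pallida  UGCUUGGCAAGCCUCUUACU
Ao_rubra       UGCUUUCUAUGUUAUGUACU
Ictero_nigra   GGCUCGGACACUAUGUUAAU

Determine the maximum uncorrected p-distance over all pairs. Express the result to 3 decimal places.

Pairwise Hamming distances:
  Ficto_pallida vs Ao_rubra: 9
  Ficto_pallida vs Ictero_nigra: 9
  Ao_rubra vs Ictero_nigra: 13
The largest is 13 mismatches, between Ao_rubra and Ictero_nigra; p = 13/20 = 0.650.

0.650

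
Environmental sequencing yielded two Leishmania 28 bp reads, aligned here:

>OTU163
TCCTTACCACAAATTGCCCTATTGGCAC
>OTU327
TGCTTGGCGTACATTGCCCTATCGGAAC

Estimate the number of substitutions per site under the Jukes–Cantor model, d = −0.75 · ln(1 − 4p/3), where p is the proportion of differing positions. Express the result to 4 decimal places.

0.3597

Mismatches occur at site 2 (C/G), site 6 (A/G), site 7 (C/G), site 9 (A/G), site 10 (C/T), site 12 (A/C), site 23 (T/C), site 26 (C/A).
p = 8/28 = 0.285714.
d = −0.75 · ln(1 − (4/3)·0.285714) = −0.75 · ln(0.619048) = −0.75 · (-0.479572) = 0.3597.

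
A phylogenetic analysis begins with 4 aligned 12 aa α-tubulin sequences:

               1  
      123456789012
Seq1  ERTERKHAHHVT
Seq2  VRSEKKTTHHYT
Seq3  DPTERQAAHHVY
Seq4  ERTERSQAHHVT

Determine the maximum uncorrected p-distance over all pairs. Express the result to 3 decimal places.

0.750

Pairwise Hamming distances:
  Seq1 vs Seq2: 6
  Seq1 vs Seq3: 5
  Seq1 vs Seq4: 2
  Seq2 vs Seq3: 9
  Seq2 vs Seq4: 7
  Seq3 vs Seq4: 5
The largest is 9 mismatches, between Seq2 and Seq3; p = 9/12 = 0.750.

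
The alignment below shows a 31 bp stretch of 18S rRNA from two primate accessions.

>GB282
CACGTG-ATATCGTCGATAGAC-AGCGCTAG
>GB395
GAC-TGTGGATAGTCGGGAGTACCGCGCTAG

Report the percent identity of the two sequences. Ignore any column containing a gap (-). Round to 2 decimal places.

Excluding the 3 gap columns leaves 28 comparable sites.
Mismatches occur at site 1 (C↔G), site 8 (A↔G), site 9 (T↔G), site 12 (C↔A), site 17 (A↔G), site 18 (T↔G), site 21 (A↔T), site 22 (C↔A), site 24 (A↔C).
19 of the 28 comparable sites match, so the percent identity is 19/28 × 100 = 67.86%.

67.86%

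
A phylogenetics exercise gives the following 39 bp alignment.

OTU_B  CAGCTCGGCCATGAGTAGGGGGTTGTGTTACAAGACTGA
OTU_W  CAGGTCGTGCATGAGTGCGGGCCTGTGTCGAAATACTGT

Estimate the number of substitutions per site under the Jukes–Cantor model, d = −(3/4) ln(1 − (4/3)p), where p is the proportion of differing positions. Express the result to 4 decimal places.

0.3961

Differing sites — 4:C/G; 8:G/T; 9:C/G; 17:A/G; 18:G/C; 22:G/C; 23:T/C; 29:T/C; 30:A/G; 31:C/A; 34:G/T; 39:A/T.
p = 12/39 = 0.307692.
d = −0.75 · ln(1 − (4/3)·0.307692) = −0.75 · ln(0.589744) = −0.75 · (-0.528067) = 0.3961.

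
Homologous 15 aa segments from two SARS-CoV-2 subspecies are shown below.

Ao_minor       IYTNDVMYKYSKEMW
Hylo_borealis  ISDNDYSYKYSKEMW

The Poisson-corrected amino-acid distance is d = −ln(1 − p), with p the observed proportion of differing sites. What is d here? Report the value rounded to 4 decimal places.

0.3102

Differing sites — 2:Y/S; 3:T/D; 6:V/Y; 7:M/S.
p = 4/15 = 0.266667.
d = −ln(1 − 0.266667) = −ln(0.733333) = 0.3102.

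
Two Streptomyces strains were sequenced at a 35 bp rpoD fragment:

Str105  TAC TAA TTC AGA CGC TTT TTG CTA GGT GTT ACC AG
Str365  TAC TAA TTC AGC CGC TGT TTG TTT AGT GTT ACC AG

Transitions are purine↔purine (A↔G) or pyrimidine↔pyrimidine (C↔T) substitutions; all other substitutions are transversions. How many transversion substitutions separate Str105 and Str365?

3

Differing sites — 12:A/C (Tv); 17:T/G (Tv); 22:C/T (Ti); 24:A/T (Tv); 25:G/A (Ti).
Of the 5 differences, 2 transitions and 3 transversions, so the answer is 3.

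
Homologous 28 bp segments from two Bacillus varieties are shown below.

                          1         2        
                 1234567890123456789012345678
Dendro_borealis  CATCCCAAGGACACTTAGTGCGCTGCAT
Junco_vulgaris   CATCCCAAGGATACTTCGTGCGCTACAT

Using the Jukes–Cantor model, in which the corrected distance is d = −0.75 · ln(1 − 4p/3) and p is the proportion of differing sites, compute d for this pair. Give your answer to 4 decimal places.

Differing sites — 12:C/T; 17:A/C; 25:G/A.
p = 3/28 = 0.107143.
d = −0.75 · ln(1 − (4/3)·0.107143) = −0.75 · ln(0.857143) = −0.75 · (-0.154151) = 0.1156.

0.1156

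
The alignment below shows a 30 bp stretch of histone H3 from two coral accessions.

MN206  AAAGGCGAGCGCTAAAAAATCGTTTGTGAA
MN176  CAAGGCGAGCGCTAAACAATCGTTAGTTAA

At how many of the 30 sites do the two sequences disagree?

Mismatches occur at site 1 (A/C), site 17 (A/C), site 25 (T/A), site 28 (G/T).
That gives 4 mismatches out of 30 aligned sites, so the Hamming distance is 4.

4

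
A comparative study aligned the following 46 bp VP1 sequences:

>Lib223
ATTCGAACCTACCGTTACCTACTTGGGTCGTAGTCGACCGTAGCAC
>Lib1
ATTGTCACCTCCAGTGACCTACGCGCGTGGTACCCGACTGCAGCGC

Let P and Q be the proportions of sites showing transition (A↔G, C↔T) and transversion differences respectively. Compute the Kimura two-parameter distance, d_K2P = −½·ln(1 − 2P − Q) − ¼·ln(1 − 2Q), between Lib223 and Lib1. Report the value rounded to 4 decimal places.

0.4279

Differing sites — 4:C/G (Tv); 5:G/T (Tv); 6:A/C (Tv); 11:A/C (Tv); 13:C/A (Tv); 16:T/G (Tv); 23:T/G (Tv); 24:T/C (Ti); 26:G/C (Tv); 29:C/G (Tv); 33:G/C (Tv); 34:T/C (Ti); 39:C/T (Ti); 41:T/C (Ti); 45:A/G (Ti).
Of the 15 differences, 5 transitions and 10 transversions over 46 sites: P = 5/46 = 0.108696, Q = 10/46 = 0.217391.
d = −0.5·ln(0.565217) − 0.25·ln(0.565218) = −0.5·(-0.570546) − 0.25·(-0.570544) = 0.4279.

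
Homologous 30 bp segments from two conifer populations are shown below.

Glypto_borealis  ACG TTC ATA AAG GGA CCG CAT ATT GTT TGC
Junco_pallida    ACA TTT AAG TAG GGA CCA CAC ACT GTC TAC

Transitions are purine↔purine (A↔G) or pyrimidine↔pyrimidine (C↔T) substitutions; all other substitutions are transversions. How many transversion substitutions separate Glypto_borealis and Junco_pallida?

2

Mismatches occur at site 3 (G/A, transition), site 6 (C/T, transition), site 8 (T/A, transversion), site 9 (A/G, transition), site 10 (A/T, transversion), site 18 (G/A, transition), site 21 (T/C, transition), site 23 (T/C, transition), site 27 (T/C, transition), site 29 (G/A, transition).
Of the 10 differences, 8 transitions and 2 transversions, so the answer is 2.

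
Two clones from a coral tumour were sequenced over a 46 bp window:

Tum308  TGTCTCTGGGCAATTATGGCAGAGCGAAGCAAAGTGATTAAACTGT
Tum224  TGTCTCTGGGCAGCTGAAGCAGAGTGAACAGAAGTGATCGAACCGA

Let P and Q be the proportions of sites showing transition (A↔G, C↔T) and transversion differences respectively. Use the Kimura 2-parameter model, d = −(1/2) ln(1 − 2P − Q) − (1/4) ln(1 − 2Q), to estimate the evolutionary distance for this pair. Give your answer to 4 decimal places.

0.3731

The sequences differ at positions 13 (A/G, transition), 14 (T/C, transition), 16 (A/G, transition), 17 (T/A, transversion), 18 (G/A, transition), 25 (C/T, transition), 29 (G/C, transversion), 30 (C/A, transversion), 31 (A/G, transition), 39 (T/C, transition), 40 (A/G, transition), 44 (T/C, transition), 46 (T/A, transversion).
Of the 13 differences, 9 transitions and 4 transversions over 46 sites: P = 9/46 = 0.195652, Q = 4/46 = 0.086957.
d = −0.5·ln(0.521739) − 0.25·ln(0.826086) = −0.5·(-0.650588) − 0.25·(-0.191056) = 0.3731.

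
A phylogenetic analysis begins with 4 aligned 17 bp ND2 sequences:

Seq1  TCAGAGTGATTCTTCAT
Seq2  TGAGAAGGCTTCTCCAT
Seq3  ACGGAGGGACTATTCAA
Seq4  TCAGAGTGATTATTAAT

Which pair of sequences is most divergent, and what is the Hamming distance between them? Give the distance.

Pairwise Hamming distances:
  Seq1 vs Seq2: 5
  Seq1 vs Seq3: 6
  Seq1 vs Seq4: 2
  Seq2 vs Seq3: 9
  Seq2 vs Seq4: 7
  Seq3 vs Seq4: 6
The largest is 9, between Seq2 and Seq3.

9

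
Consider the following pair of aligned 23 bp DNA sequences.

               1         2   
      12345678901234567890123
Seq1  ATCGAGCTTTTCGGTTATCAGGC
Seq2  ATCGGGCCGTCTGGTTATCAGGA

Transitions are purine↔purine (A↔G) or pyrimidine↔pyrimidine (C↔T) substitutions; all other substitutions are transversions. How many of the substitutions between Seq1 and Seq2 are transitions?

4

The sequences differ at positions 5 (A/G, transition), 8 (T/C, transition), 9 (T/G, transversion), 11 (T/C, transition), 12 (C/T, transition), 23 (C/A, transversion).
Of the 6 differences, 4 transitions and 2 transversions, so the answer is 4.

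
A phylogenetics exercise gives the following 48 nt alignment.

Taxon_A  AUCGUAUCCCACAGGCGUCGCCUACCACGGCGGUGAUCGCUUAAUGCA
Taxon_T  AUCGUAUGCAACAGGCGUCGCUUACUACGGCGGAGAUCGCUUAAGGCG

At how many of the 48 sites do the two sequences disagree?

7

The sequences differ at positions 8 (C/G), 10 (C/A), 22 (C/U), 26 (C/U), 34 (U/A), 45 (U/G), 48 (A/G).
That gives 7 mismatches out of 48 aligned sites, so the Hamming distance is 7.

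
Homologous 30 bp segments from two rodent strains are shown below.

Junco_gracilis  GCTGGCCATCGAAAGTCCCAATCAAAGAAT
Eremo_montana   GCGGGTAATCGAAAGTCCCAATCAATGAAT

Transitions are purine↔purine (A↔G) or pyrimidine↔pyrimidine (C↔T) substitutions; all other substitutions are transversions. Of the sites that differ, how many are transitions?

The sequences differ at positions 3 (T/G, transversion), 6 (C/T, transition), 7 (C/A, transversion), 26 (A/T, transversion).
Of the 4 differences, 1 transition and 3 transversions, so the answer is 1.

1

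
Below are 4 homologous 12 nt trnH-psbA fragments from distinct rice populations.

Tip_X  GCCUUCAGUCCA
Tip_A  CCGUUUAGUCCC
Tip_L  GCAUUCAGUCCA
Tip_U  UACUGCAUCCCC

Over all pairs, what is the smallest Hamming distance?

1

Pairwise Hamming distances:
  Tip_X vs Tip_A: 4
  Tip_X vs Tip_L: 1
  Tip_X vs Tip_U: 6
  Tip_A vs Tip_L: 4
  Tip_A vs Tip_U: 7
  Tip_L vs Tip_U: 7
The smallest is 1, between Tip_X and Tip_L.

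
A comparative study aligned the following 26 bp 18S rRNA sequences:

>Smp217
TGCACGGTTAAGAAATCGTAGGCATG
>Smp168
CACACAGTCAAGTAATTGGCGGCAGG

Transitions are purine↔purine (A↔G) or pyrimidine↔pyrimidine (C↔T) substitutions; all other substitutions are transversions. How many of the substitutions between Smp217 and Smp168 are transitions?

5

The sequences differ at positions 1 (T/C, transition), 2 (G/A, transition), 6 (G/A, transition), 9 (T/C, transition), 13 (A/T, transversion), 17 (C/T, transition), 19 (T/G, transversion), 20 (A/C, transversion), 25 (T/G, transversion).
Of the 9 differences, 5 transitions and 4 transversions, so the answer is 5.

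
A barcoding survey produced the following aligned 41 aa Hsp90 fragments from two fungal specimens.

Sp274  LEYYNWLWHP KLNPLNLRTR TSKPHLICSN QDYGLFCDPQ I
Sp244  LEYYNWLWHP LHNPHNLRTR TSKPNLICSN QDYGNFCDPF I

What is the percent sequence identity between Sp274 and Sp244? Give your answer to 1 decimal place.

Mismatches occur at site 11 (K→L), site 12 (L→H), site 15 (L→H), site 25 (H→N), site 35 (L→N), site 40 (Q→F).
35 of the 41 sites match, so the percent identity is 35/41 × 100 = 85.4%.

85.4%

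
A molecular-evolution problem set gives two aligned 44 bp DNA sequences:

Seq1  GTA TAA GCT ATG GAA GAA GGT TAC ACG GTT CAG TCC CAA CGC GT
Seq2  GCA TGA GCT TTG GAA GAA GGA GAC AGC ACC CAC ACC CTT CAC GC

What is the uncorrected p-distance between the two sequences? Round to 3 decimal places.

0.364

The sequences differ at positions 2 (T/C), 5 (A/G), 10 (A/T), 21 (T/A), 22 (T/G), 26 (C/G), 27 (G/C), 28 (G/A), 29 (T/C), 30 (T/C), 33 (G/C), 34 (T/A), 38 (A/T), 39 (A/T), 41 (G/A), 44 (T/C).
There are 16 differences over 44 sites, so p = 16/44 = 0.364.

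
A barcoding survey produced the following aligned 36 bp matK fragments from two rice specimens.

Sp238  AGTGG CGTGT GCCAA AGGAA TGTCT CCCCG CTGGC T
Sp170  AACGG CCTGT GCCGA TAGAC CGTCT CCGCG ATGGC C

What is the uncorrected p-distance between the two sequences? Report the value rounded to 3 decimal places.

0.306

The sequences differ at positions 2 (G/A), 3 (T/C), 7 (G/C), 14 (A/G), 16 (A/T), 17 (G/A), 20 (A/C), 21 (T/C), 28 (C/G), 31 (C/A), 36 (T/C).
There are 11 differences over 36 sites, so p = 11/36 = 0.306.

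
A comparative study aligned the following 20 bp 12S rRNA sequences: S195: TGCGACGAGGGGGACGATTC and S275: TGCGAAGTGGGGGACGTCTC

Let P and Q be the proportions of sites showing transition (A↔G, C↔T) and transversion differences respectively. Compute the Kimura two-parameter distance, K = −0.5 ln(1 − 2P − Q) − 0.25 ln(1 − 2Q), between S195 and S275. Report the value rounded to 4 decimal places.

Mismatches occur at site 6 (C/A, transversion), site 8 (A/T, transversion), site 17 (A/T, transversion), site 18 (T/C, transition).
Of the 4 differences, 1 transition and 3 transversions over 20 sites: P = 1/20 = 0.050000, Q = 3/20 = 0.150000.
d = −0.5·ln(0.750000) − 0.25·ln(0.700000) = −0.5·(-0.287682) − 0.25·(-0.356675) = 0.2330.

0.2330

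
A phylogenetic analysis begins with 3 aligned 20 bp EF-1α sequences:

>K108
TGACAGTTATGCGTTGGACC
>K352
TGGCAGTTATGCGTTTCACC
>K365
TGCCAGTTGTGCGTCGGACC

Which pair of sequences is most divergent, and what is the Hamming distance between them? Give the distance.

Pairwise Hamming distances:
  K108 vs K352: 3
  K108 vs K365: 3
  K352 vs K365: 5
The largest is 5, between K352 and K365.

5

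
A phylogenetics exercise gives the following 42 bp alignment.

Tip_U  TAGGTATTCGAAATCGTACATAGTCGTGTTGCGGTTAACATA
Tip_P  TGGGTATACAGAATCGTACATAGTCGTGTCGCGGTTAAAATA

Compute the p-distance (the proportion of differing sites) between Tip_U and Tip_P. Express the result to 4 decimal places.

0.1429

The sequences differ at positions 2 (A/G), 8 (T/A), 10 (G/A), 11 (A/G), 30 (T/C), 39 (C/A).
There are 6 differences over 42 sites, so p = 6/42 = 0.1429.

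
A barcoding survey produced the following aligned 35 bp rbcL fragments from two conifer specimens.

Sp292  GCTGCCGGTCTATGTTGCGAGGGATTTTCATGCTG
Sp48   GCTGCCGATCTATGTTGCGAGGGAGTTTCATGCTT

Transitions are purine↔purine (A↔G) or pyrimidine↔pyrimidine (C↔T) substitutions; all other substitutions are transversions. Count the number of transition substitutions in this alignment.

Differing sites — 8:G/A (Ti); 25:T/G (Tv); 35:G/T (Tv).
Of the 3 differences, 1 transition and 2 transversions, so the answer is 1.

1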